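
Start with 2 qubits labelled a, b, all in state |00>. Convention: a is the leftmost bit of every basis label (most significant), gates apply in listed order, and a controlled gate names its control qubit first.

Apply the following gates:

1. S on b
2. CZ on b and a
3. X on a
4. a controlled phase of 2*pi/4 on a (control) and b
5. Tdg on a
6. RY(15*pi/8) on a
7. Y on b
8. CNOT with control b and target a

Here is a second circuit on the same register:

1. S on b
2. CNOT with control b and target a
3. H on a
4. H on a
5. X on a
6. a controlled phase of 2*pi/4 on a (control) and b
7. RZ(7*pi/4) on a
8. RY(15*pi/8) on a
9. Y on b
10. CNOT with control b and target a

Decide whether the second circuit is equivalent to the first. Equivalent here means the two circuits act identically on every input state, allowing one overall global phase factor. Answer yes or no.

No: there is an input state on which the two circuits produce genuinely different outputs (not merely differing by a phase).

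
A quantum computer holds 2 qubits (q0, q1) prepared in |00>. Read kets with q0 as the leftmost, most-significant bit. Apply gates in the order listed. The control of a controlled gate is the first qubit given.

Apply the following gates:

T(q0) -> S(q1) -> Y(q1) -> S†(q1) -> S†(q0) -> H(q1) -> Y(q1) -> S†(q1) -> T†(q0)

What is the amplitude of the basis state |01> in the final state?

The amplitude on |01> is sqrt(2)/2.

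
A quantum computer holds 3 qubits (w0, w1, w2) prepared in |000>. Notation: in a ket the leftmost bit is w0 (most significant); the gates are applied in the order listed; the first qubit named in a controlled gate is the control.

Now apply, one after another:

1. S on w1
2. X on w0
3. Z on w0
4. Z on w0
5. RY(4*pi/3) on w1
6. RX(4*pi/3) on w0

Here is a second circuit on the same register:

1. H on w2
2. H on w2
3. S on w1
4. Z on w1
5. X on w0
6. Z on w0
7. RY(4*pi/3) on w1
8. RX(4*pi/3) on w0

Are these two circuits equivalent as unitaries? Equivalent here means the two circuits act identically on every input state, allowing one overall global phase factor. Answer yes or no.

No — the two circuits implement different unitaries, even allowing a global phase.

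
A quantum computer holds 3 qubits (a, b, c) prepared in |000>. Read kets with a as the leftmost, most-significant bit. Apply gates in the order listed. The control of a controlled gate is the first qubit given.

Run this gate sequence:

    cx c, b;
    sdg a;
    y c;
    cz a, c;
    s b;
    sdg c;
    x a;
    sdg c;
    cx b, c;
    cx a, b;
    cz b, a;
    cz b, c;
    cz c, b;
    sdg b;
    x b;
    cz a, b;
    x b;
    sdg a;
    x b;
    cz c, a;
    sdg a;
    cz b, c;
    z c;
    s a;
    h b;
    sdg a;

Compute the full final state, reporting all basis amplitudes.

The resulting statevector has amplitude -sqrt(2)/2 on |101>, -sqrt(2)/2 on |111>, and 0 on every other basis state.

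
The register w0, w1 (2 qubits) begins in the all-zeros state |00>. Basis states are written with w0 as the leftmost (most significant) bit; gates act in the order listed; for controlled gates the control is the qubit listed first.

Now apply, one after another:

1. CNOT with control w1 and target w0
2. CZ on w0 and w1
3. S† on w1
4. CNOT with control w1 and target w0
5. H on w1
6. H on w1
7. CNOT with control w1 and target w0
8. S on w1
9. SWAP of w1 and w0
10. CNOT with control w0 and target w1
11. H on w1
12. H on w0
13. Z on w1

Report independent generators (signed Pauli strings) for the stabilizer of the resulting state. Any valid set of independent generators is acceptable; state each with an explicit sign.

The final state is stabilized by the group generated by +XI, -IX; other independent generating sets are equally valid. Key observation: gates 3-8 undo each other exactly, leaving only the rest of the circuit to track.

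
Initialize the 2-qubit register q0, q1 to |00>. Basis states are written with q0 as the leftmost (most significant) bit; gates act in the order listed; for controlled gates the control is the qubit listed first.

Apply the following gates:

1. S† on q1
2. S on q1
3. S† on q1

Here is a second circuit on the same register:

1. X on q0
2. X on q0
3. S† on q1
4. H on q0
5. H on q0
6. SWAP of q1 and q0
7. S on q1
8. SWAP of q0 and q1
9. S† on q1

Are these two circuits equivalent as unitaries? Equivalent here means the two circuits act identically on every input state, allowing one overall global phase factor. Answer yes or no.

No: there is an input state on which the two circuits produce genuinely different outputs (not merely differing by a phase).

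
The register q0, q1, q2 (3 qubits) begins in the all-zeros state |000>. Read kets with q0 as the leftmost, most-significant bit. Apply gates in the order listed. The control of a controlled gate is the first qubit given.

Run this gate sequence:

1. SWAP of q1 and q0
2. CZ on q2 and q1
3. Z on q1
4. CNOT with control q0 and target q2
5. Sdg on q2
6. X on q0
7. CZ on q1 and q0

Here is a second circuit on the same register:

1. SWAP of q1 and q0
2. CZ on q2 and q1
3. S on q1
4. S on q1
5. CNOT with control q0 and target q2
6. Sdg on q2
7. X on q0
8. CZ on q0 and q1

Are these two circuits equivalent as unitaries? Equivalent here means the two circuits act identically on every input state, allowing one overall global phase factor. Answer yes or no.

Yes, they are equivalent — the unitaries differ by at most a global phase.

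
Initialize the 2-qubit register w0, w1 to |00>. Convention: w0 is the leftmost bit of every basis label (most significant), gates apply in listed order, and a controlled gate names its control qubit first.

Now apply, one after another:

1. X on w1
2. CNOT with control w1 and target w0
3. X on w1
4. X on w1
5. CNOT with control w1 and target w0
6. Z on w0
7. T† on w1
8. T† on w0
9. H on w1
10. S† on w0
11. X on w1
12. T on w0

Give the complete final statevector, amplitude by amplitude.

After the circuit, the state carries amplitude sqrt(2)*exp(3*I*pi/4)/2 on |00>, -sqrt(2)*exp(3*I*pi/4)/2 on |01>, 0 on |10>, 0 on |11>.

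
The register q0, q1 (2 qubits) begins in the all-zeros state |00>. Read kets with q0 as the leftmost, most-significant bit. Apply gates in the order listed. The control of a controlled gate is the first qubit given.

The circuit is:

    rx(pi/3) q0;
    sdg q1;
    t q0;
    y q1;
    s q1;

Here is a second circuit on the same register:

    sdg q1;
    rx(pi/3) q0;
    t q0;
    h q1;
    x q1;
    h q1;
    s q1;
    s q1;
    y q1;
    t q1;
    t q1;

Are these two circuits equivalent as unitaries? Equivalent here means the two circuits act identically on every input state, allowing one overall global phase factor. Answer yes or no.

Yes, they are equivalent — the unitaries differ by at most a global phase.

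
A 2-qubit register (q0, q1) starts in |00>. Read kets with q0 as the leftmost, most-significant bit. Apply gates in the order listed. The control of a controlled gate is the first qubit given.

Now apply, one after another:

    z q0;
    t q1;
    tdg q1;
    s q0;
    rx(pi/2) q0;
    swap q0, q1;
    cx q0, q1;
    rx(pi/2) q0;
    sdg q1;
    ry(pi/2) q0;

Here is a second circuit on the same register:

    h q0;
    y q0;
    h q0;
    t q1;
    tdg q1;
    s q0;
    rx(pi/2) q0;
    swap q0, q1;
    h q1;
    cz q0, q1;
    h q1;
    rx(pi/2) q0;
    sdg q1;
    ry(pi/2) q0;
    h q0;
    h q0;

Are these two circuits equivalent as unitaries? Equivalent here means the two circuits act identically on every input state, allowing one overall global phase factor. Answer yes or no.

No, they are not equivalent — no single phase factor reconciles the two unitaries.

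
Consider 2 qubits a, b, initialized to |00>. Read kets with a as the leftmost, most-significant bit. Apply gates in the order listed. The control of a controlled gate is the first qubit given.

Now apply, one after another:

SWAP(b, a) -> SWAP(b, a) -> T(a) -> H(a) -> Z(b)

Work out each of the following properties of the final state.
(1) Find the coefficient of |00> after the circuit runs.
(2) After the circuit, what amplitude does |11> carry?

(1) The amplitude on |00> is sqrt(2)/2.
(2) The amplitude on |11> is 0.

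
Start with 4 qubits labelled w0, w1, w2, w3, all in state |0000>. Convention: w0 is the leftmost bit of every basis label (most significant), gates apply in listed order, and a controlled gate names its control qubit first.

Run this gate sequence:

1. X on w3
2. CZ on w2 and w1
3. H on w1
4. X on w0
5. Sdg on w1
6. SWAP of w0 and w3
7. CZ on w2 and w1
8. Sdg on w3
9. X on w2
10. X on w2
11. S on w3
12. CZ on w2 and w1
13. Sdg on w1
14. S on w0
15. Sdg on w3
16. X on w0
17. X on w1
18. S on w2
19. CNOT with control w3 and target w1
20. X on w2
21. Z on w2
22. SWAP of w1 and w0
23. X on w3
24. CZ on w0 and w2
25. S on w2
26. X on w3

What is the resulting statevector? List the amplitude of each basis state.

After the circuit, the state carries amplitude -sqrt(2)*I/2 on |0011>, -sqrt(2)*I/2 on |1011>, and 0 on every other basis state. Key observation: the block from step 7 through step 12 cancels to the identity and can be dropped.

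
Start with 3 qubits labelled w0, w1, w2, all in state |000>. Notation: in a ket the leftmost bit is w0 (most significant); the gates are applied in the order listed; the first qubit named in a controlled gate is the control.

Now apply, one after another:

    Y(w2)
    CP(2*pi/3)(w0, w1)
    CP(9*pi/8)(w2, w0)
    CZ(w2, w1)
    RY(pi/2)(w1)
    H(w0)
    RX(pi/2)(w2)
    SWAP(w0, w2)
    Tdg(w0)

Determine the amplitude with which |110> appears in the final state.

|110> carries amplitude sqrt(2)*exp(I*pi/4)/4 in the final state.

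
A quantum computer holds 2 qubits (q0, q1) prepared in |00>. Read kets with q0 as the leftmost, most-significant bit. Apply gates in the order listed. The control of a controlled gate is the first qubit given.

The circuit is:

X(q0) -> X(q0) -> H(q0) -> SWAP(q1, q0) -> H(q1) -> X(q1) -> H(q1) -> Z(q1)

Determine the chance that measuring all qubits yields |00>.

Outcome |00> occurs with probability 1/2. Key observation: gates 5-8 undo each other exactly, leaving only the rest of the circuit to track.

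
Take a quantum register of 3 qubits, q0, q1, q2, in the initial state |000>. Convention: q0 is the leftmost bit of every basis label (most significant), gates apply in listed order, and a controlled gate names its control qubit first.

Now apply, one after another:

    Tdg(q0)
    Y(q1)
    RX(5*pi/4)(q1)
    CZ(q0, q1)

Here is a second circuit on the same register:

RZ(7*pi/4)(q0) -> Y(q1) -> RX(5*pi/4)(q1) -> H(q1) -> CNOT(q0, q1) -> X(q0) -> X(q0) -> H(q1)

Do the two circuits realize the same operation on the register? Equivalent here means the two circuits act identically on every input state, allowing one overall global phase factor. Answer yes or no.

Yes — the two circuits implement the same unitary up to a global phase.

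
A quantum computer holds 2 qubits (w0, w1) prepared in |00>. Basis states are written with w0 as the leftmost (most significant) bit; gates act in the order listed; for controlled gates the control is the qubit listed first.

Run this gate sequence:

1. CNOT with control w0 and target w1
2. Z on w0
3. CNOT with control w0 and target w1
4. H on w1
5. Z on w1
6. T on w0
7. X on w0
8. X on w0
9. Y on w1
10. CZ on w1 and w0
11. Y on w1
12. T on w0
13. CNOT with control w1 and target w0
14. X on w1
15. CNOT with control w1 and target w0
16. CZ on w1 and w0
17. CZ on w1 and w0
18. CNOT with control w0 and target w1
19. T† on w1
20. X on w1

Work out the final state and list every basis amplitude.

The resulting statevector has amplitude 0 on |00>, 0 on |01>, sqrt(2)*exp(3*I*pi/4)/2 on |10>, sqrt(2)/2 on |11>.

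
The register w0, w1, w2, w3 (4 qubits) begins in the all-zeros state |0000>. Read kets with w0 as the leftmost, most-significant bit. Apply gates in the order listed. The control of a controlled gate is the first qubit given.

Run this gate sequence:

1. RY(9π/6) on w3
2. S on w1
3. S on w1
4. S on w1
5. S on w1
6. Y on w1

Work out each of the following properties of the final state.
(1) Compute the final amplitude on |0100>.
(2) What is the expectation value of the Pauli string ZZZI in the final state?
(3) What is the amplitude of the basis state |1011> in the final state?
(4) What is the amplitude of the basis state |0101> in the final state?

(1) The amplitude on |0100> is -sqrt(2)*I/2.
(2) In the final state, ZZZI has expectation -1.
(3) The amplitude on |1011> is 0.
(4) The final state's coefficient on |0101> equals sqrt(2)*I/2.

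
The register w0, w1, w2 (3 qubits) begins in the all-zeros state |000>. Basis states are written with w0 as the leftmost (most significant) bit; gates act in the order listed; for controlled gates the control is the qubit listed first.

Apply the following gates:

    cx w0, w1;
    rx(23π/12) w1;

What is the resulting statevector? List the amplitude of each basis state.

After the circuit, the state carries amplitude -sqrt(3*sqrt(2) + 6)/4 - sqrt(2 - sqrt(2))/4 on |000>, -I*sqrt(sqrt(2) + 2)/4 + I*sqrt(6 - 3*sqrt(2))/4 on |010>, and 0 on every other basis state.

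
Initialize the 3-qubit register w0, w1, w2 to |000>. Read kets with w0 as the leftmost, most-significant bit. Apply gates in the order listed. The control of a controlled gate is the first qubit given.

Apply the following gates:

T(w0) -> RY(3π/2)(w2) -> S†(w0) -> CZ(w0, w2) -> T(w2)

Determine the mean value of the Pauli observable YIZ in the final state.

The observable YIZ averages to 0.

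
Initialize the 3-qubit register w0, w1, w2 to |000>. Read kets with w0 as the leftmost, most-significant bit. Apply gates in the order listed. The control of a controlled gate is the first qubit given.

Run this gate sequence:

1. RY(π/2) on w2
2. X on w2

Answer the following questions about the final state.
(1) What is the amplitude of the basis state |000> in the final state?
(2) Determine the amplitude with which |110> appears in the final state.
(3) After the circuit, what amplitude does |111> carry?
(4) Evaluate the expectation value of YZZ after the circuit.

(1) The amplitude on |000> is sqrt(2)/2.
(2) |110> carries amplitude 0 in the final state.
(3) The amplitude on |111> is 0.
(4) In the final state, YZZ has expectation 0.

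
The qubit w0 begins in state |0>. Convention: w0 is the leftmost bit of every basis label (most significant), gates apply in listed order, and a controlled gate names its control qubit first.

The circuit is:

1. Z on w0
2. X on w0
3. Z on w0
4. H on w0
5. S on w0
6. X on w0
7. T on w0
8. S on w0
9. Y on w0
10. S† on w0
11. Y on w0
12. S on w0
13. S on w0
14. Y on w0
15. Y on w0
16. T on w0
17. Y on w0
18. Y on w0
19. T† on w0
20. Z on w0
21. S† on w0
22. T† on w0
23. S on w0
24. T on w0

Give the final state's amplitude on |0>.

The final state's coefficient on |0> equals sqrt(2)/2.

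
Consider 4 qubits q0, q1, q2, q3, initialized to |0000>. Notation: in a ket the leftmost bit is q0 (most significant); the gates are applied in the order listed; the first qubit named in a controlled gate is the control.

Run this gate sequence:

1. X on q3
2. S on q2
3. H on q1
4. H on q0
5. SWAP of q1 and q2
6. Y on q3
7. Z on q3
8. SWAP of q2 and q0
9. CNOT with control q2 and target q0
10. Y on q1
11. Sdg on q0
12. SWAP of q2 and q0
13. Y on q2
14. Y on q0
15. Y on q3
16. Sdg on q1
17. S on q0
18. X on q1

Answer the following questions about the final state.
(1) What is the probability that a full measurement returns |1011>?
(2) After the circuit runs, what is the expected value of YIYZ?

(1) A full measurement returns |1011> with probability 1/4.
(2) The expectation value of YIYZ is -1.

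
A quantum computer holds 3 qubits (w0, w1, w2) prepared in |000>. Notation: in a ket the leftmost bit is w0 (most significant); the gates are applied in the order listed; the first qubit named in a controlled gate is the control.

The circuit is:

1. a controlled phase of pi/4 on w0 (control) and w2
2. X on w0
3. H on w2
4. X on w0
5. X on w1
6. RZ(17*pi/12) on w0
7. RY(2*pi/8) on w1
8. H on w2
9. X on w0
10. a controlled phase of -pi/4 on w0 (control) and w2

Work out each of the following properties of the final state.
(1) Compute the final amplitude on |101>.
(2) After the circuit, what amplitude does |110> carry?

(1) |101> carries amplitude 0 in the final state.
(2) The final state's coefficient on |110> equals -sqrt(sqrt(2) + 2)*exp(7*I*pi/24)/2.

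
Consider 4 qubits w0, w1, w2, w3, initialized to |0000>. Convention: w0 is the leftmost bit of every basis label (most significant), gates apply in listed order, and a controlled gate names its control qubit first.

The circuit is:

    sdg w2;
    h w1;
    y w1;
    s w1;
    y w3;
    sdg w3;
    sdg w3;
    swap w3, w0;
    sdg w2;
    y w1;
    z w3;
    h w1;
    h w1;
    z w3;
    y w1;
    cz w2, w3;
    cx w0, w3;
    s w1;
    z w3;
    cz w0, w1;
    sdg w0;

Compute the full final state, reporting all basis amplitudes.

The final amplitudes are -sqrt(2)*I/2 on |1001>, sqrt(2)*I/2 on |1101>, and 0 on every other basis state. Key observation: gates 10-15 undo each other exactly, leaving only the rest of the circuit to track.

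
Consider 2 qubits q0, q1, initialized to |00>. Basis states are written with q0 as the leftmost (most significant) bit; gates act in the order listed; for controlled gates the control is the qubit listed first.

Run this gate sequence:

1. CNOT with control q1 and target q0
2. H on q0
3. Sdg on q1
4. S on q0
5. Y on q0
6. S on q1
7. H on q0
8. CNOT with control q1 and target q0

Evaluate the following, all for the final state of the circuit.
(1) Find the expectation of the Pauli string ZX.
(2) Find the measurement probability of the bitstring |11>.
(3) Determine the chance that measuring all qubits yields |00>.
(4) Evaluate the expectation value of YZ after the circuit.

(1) The observable ZX averages to 0.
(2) The probability of measuring |11> is 0.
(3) Outcome |00> occurs with probability 1/2.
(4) In the final state, YZ has expectation -1.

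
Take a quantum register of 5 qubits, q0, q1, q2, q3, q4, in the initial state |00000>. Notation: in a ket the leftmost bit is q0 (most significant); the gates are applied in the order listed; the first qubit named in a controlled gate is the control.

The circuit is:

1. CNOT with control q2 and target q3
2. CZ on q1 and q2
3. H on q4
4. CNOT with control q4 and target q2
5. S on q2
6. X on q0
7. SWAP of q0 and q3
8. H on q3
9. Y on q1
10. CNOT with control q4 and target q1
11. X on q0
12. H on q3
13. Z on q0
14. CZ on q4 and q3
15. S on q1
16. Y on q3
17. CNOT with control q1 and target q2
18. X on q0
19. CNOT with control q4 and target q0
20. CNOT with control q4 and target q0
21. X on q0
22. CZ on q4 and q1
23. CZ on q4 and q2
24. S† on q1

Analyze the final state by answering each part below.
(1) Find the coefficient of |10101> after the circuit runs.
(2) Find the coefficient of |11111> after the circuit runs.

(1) The amplitude on |10101> is -sqrt(2)*I/2. Key observation: steps 18-21 multiply out to the identity, so the circuit reduces to the remaining gates.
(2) The amplitude on |11111> is 0.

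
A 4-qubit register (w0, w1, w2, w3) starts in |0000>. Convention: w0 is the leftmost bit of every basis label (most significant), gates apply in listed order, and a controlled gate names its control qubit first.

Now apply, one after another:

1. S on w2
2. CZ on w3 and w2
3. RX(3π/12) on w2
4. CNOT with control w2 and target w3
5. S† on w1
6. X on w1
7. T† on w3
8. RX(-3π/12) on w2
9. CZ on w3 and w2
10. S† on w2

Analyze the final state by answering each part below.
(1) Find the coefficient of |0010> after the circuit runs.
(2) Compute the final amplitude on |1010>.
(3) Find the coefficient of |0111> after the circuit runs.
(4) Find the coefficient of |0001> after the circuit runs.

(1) The final state's coefficient on |0010> equals 0.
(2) The final state's coefficient on |1010> equals 0.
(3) |0111> carries amplitude -sqrt(2)*exp(3*I*pi/4)/4 in the final state.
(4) The final state's coefficient on |0001> equals 0.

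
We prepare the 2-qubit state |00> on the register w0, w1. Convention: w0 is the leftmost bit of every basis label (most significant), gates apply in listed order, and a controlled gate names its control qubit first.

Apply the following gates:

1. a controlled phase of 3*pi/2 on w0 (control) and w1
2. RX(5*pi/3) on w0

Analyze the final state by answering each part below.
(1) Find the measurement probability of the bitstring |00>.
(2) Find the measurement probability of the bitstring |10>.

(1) The probability of measuring |00> is 3/4.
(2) Outcome |10> occurs with probability 1/4.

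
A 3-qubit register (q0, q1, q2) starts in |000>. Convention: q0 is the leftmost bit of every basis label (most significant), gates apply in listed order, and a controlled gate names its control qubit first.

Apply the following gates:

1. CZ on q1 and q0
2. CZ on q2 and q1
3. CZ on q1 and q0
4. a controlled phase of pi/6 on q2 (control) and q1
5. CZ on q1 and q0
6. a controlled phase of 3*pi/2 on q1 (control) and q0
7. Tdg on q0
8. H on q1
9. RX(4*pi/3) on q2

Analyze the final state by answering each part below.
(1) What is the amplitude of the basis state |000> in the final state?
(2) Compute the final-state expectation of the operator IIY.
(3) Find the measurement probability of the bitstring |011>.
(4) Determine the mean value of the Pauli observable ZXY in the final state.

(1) |000> carries amplitude -sqrt(2)/4 in the final state.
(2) In the final state, IIY has expectation sqrt(3)/2.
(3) The probability of measuring |011> is 3/8.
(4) The observable ZXY averages to sqrt(3)/2.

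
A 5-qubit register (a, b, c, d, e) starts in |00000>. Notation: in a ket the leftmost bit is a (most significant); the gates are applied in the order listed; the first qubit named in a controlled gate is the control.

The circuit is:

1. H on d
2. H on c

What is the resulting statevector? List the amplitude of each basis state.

After the circuit, the state carries amplitude 1/2 on |00000>, 1/2 on |00010>, 1/2 on |00100>, 1/2 on |00110>, and 0 on every other basis state.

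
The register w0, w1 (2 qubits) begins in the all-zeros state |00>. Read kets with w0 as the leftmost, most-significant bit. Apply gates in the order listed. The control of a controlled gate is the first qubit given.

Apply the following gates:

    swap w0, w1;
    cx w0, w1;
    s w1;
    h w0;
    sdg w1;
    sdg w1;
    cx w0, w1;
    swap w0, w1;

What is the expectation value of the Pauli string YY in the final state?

In the final state, YY has expectation -1.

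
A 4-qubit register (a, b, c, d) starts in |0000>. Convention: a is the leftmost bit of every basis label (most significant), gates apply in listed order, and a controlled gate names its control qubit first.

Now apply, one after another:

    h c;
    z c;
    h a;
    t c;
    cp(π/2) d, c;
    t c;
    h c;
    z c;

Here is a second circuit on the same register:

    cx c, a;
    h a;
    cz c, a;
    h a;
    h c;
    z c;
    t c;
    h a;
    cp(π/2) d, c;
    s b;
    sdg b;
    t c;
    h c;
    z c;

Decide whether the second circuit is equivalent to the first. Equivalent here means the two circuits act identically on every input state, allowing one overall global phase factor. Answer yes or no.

Yes — the two circuits implement the same unitary up to a global phase.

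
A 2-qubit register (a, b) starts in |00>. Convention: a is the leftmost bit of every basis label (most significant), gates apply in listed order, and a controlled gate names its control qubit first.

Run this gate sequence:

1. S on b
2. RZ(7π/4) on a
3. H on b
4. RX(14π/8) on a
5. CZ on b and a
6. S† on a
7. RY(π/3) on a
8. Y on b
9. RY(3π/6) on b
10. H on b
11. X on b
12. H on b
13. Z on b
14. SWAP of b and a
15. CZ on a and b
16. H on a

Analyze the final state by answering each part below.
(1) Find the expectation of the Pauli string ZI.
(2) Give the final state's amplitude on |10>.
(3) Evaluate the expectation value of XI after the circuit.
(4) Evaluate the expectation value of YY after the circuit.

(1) The observable ZI averages to sqrt(6)/4.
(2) The amplitude on |10> is (-sqrt(6*sqrt(2) + 12)/8 + sqrt(4 - 2*sqrt(2))/8)*exp(5*I*pi/8).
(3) In the final state, XI has expectation sqrt(2)/2.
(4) The expectation value of YY is sqrt(2)/4.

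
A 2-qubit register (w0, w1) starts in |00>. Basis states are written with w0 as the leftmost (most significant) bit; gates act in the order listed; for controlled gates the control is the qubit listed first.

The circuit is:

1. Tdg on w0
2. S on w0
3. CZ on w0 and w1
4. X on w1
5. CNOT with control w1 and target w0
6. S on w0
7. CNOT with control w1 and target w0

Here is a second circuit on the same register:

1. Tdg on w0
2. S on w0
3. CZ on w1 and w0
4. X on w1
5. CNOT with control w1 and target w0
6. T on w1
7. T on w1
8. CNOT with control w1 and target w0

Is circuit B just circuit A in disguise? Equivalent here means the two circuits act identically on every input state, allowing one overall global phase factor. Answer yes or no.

No — the two circuits implement different unitaries, even allowing a global phase.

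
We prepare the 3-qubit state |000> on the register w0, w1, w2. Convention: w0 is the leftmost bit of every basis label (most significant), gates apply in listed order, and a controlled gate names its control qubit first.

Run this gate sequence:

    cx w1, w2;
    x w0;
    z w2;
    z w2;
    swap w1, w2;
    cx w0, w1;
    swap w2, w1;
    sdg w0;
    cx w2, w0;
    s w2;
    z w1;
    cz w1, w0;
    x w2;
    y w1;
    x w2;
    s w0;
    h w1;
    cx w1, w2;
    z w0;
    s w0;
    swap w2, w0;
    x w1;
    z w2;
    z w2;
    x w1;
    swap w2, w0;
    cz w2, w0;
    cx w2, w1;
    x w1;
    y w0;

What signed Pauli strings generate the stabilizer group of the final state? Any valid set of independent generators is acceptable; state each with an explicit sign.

One valid set of independent stabilizer generators is -IIX, -ZII, +IZI (any independent generating set of the same group is equally correct). Key observation: gates 21-26 undo each other exactly, leaving only the rest of the circuit to track.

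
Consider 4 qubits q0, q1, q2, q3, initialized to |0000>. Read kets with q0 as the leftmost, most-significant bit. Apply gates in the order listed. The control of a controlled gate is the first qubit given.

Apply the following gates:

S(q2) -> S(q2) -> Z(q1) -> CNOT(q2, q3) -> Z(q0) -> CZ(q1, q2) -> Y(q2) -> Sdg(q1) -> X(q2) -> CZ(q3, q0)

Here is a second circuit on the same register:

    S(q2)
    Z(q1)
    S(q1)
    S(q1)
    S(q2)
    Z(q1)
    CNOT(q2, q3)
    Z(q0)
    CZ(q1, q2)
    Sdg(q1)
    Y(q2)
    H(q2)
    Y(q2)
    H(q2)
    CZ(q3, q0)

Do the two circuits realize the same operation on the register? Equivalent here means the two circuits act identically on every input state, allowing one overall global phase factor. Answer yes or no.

No, they are not equivalent — no single phase factor reconciles the two unitaries.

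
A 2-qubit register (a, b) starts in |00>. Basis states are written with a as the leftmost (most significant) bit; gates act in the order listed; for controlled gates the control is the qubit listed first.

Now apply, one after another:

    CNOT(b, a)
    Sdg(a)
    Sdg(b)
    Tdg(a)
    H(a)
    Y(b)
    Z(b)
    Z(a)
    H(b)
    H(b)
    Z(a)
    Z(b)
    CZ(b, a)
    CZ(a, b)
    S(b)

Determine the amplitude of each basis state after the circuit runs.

The final amplitudes are 0 on |00>, -sqrt(2)/2 on |01>, 0 on |10>, -sqrt(2)/2 on |11>. Key observation: gates 7-12 undo each other exactly, leaving only the rest of the circuit to track.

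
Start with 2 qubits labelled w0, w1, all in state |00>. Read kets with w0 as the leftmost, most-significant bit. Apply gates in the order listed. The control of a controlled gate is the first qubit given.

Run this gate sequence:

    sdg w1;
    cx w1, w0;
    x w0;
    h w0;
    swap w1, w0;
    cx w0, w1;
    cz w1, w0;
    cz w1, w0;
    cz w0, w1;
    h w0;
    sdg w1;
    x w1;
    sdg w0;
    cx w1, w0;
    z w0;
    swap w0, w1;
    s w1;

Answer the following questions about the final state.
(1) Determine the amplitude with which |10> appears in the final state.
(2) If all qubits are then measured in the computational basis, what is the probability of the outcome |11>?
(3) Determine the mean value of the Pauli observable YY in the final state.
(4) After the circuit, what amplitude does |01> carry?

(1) The final state's coefficient on |10> equals -I/2. Key observation: the block from step 7 through step 8 cancels to the identity and can be dropped.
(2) The probability of measuring |11> is 1/4.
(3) The observable YY averages to 1.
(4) |01> carries amplitude -I/2 in the final state.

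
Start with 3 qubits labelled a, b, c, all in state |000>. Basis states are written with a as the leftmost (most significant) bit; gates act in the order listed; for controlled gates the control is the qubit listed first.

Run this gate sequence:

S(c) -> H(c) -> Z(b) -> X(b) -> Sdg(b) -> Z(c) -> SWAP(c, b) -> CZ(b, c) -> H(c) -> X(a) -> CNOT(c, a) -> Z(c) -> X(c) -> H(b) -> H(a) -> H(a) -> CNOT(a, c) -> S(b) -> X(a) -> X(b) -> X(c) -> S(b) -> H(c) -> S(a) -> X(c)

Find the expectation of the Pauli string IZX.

The expectation value of IZX is 1. Key observation: steps 15-16 multiply out to the identity, so the circuit reduces to the remaining gates.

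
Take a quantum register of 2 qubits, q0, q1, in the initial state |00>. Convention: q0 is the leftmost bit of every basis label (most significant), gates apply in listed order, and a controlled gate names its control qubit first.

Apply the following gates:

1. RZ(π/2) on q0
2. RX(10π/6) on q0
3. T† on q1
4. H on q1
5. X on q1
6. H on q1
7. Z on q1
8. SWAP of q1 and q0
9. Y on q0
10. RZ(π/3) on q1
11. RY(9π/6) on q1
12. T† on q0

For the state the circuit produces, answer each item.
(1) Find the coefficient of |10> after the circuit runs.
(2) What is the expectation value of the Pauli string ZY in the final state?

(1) The final state's coefficient on |10> equals sqrt(2)/4. Key observation: the block from step 4 through step 7 cancels to the identity and can be dropped.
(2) The expectation value of ZY is -sqrt(3)/4.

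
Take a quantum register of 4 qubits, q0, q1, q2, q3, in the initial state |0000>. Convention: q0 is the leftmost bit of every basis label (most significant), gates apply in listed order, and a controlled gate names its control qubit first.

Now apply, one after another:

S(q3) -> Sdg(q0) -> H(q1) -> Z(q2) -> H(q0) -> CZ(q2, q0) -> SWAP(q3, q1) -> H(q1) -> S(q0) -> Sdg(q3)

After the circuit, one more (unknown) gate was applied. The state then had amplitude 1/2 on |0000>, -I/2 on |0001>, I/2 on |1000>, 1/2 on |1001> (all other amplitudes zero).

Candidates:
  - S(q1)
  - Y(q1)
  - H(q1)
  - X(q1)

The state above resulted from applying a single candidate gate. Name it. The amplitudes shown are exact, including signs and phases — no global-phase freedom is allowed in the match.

The applied gate was H(q1).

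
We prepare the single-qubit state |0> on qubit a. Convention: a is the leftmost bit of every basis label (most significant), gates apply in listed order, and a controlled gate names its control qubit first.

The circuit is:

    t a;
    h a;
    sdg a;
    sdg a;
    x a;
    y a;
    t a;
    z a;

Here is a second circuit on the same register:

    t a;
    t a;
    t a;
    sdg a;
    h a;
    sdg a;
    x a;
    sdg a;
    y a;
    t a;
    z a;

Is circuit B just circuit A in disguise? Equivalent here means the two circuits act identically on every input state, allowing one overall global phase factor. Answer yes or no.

No: there is an input state on which the two circuits produce genuinely different outputs (not merely differing by a phase).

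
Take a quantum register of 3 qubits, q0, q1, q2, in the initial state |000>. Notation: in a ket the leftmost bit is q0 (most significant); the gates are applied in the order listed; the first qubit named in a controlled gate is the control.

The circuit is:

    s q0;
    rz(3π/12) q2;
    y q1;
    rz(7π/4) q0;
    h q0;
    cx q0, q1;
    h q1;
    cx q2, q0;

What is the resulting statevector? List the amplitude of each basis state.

After the circuit, the state carries amplitude -I/2 on |000>, 0 on |001>, I/2 on |010>, 0 on |011>, -I/2 on |100>, 0 on |101>, -I/2 on |110>, 0 on |111>.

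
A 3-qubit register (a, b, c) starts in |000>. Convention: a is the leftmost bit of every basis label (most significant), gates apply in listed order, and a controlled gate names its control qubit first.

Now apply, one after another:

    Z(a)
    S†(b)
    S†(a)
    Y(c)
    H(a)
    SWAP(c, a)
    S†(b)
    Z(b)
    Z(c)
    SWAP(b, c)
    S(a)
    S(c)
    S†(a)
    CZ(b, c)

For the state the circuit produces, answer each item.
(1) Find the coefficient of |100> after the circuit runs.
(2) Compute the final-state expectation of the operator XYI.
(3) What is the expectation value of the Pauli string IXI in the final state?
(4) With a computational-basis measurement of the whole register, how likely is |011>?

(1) |100> carries amplitude sqrt(2)*I/2 in the final state.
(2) In the final state, XYI has expectation 0.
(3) In the final state, IXI has expectation -1.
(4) Outcome |011> occurs with probability 0.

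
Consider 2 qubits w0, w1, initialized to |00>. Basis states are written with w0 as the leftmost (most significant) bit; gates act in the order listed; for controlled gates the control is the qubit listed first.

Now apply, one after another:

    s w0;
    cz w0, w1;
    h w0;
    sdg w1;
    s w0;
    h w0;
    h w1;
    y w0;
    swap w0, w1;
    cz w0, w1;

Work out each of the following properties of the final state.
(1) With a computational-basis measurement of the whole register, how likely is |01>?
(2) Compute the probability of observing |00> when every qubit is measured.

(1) Outcome |01> occurs with probability 1/4.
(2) Outcome |00> occurs with probability 1/4.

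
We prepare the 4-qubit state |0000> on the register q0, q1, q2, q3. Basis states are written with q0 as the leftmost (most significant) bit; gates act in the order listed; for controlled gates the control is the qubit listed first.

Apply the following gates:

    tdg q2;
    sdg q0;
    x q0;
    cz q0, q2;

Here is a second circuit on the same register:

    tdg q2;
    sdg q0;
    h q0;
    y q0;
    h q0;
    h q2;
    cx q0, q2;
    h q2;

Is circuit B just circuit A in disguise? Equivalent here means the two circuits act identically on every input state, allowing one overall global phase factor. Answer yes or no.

No — the two circuits implement different unitaries, even allowing a global phase.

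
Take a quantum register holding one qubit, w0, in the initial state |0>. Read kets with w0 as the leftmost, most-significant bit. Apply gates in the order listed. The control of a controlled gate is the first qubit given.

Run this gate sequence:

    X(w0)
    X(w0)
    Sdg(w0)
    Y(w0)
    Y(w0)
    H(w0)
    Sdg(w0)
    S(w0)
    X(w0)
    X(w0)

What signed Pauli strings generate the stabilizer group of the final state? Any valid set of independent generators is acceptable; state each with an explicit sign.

The final state is stabilized by the group generated by +X; other independent generating sets are equally valid.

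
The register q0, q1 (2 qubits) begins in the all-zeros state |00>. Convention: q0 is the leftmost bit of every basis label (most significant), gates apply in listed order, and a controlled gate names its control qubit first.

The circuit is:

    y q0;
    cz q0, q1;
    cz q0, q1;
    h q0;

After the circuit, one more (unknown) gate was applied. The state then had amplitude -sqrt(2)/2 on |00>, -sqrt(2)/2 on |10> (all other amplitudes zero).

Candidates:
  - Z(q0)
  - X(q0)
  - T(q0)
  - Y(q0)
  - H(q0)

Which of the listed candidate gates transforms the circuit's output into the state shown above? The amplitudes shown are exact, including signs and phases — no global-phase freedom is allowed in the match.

It was Y(q0) that produced the state shown.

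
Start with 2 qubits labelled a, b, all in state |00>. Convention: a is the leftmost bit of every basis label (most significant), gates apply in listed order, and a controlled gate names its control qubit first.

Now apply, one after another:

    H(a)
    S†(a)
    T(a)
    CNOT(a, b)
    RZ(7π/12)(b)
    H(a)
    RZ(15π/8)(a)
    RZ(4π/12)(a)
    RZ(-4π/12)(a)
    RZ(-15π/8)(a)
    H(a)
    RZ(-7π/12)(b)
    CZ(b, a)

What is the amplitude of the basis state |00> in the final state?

The amplitude on |00> is sqrt(2)/2. Key observation: the block from step 5 through step 12 cancels to the identity and can be dropped.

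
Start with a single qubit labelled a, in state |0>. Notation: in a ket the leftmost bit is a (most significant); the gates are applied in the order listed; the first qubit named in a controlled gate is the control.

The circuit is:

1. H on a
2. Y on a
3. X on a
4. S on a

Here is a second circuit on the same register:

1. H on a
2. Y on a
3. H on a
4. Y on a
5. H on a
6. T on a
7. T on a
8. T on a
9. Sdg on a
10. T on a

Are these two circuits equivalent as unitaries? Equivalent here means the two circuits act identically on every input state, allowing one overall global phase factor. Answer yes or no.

No, they are not equivalent — no single phase factor reconciles the two unitaries.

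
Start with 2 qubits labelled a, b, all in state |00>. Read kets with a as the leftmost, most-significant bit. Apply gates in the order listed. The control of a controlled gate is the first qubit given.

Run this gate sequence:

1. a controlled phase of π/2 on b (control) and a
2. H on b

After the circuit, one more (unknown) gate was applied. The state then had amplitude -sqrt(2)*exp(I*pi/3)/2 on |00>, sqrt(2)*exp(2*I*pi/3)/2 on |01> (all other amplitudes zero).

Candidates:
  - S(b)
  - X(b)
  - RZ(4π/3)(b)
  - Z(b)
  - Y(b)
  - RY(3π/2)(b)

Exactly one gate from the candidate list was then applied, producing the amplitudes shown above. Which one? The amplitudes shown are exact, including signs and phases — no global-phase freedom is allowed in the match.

The unique candidate consistent with the amplitudes is RZ(4π/3)(b).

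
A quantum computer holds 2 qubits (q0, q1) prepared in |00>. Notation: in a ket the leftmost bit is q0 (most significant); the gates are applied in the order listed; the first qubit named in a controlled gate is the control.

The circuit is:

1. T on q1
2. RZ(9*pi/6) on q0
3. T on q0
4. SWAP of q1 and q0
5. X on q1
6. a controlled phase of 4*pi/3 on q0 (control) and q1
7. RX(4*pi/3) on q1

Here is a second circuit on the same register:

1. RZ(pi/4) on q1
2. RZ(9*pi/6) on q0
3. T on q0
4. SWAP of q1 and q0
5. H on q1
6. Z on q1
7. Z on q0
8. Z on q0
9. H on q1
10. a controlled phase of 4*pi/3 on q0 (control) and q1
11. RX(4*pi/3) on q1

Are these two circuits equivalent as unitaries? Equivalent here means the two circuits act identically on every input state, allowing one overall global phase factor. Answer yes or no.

Yes: on every input state the two circuits agree up to one overall phase factor.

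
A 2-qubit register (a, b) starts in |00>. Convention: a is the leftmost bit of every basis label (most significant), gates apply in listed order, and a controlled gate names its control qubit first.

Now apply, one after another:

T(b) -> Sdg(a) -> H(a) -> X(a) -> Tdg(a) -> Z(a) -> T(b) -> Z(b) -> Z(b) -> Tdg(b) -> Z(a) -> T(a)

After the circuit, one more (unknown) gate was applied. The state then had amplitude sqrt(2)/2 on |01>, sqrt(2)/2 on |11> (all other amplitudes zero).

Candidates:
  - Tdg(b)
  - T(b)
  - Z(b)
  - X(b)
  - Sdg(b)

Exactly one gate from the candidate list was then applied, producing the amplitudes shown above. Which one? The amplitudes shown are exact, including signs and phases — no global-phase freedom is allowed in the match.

The applied gate was X(b). Key observation: gates 5-12 undo each other exactly, leaving only the rest of the circuit to track.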